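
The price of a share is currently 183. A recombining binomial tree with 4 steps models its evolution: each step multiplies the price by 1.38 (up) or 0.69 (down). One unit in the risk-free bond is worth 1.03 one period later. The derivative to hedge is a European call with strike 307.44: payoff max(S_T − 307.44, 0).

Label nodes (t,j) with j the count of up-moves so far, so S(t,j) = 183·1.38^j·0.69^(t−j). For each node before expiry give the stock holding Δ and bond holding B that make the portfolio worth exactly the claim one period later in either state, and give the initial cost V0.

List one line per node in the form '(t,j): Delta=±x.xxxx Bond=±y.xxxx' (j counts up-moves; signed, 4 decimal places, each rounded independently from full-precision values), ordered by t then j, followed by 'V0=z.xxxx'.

(0,0): Delta=0.3531 Bond=-40.6938
(1,0): Delta=0.0641 Bond=-5.4232
(1,1): Delta=0.5019 Bond=-79.4792
(2,0): Delta=0.0000 Bond=0.0000
(2,1): Delta=0.0971 Bond=-11.3361
(2,2): Delta=0.7102 Bond=-154.4654
(3,0): Delta=0.0000 Bond=0.0000
(3,1): Delta=0.0000 Bond=0.0000
(3,2): Delta=0.1471 Bond=-23.6958
(3,3): Delta=1.0000 Bond=-298.4854
V0=23.9249

No-arbitrage ⇒ martingale measure with p* = (R−d)/(u−d) = 0.4928.
At expiry t=4: V(4,0)=0.0000, V(4,1)=0.0000, V(4,2)=0.0000, V(4,3)=24.4067, V(4,4)=356.2533
  t=3,j=0: stock 60.1171 → up 82.9617 (V=0.0000), down 41.4808 (V=0.0000). Price 0.0000; hedge Δ=0.0000, bond B=0.0000.
  t=3,j=1: stock 120.2343 → up 165.9233 (V=0.0000), down 82.9617 (V=0.0000). Price 0.0000; hedge Δ=0.0000, bond B=0.0000.
  t=3,j=2: stock 240.4686 → up 331.8467 (V=24.4067), down 165.9233 (V=0.0000). Price 11.6762; hedge Δ=0.1471, bond B=-23.6958.
  t=3,j=3: stock 480.9372 → up 663.6933 (V=356.2533), down 331.8467 (V=24.4067). Price 182.4517; hedge Δ=1.0000, bond B=-298.4854.
  t=2,j=0: stock 87.1263 → up 120.2343 (V=0.0000), down 60.1171 (V=0.0000). Price 0.0000; hedge Δ=0.0000, bond B=0.0000.
  t=2,j=1: stock 174.2526 → up 240.4686 (V=11.6762), down 120.2343 (V=0.0000). Price 5.5859; hedge Δ=0.0971, bond B=-11.3361.
  t=2,j=2: stock 348.5052 → up 480.9372 (V=182.4517), down 240.4686 (V=11.6762). Price 93.0354; hedge Δ=0.7102, bond B=-154.4654.
  t=1,j=0: stock 126.2700 → up 174.2526 (V=5.5859), down 87.1263 (V=0.0000). Price 2.6723; hedge Δ=0.0641, bond B=-5.4232.
  t=1,j=1: stock 252.5400 → up 348.5052 (V=93.0354), down 174.2526 (V=5.5859). Price 47.2592; hedge Δ=0.5019, bond B=-79.4792.
  t=0,j=0: stock 183.0000 → up 252.5400 (V=47.2592), down 126.2700 (V=2.6723). Price 23.9249; hedge Δ=0.3531, bond B=-40.6938.
Each (Δ,B) replicates both successor values, so the strategy is self-financing and V0 is arbitrage-free.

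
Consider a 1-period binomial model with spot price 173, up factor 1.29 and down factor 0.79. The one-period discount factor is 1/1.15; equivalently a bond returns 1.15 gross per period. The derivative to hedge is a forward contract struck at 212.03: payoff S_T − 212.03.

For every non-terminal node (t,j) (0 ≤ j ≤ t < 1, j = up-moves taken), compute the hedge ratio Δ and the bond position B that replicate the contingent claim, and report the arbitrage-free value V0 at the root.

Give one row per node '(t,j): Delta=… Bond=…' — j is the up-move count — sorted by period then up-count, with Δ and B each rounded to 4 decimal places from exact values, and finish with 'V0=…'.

(0,0): Delta=1.0000 Bond=-184.3739
V0=-11.3739

Under the risk-neutral measure, an up-move has probability p* = (R−d)/(u−d) = 0.7200 and values discount at R = 1.15.
At expiry t=1: V(1,0)=-75.3600, V(1,1)=11.1400
  t=0,j=0: stock 173.0000 → up 223.1700 (V=11.1400), down 136.6700 (V=-75.3600). Price -11.3739; hedge Δ=1.0000, bond B=-184.3739.
The time-0 hedge costs -11.3739, which is the no-arbitrage price.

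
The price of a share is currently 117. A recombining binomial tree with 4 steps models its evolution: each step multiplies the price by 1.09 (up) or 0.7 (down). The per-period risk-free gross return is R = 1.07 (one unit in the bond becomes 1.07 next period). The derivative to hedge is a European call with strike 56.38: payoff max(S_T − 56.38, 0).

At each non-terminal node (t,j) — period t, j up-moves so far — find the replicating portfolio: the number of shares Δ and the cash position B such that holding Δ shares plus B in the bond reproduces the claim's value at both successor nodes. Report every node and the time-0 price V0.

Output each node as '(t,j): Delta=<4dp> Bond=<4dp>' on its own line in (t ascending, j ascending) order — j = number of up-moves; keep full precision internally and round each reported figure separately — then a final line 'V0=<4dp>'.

(0,0): Delta=0.9983 Bond=-42.8045
(1,0): Delta=0.9652 Bond=-43.0964
(1,1): Delta=0.9994 Bond=-45.9471
(2,0): Delta=0.4653 Bond=-17.4518
(2,1): Delta=0.9826 Bond=-47.6625
(2,2): Delta=1.0000 Bond=-49.2445
(3,0): Delta=0.0000 Bond=0.0000
(3,1): Delta=0.4815 Bond=-19.6828
(3,2): Delta=1.0000 Bond=-52.6916
(3,3): Delta=1.0000 Bond=-52.6916
V0=73.9931

Risk-neutral probability p* = (R−d)/(u−d) = (1.07−0.7)/(1.09−0.7) = 0.9487.
Payoff layer (t=4): V(4,0)=0.0000, V(4,1)=0.0000, V(4,2)=11.7338, V(4,3)=49.6829, V(4,4)=108.7750
(3,0): S=40.1310. Δ = (V_up−V_dn)/(S_up−S_dn) = (0.0000−0.0000)/(43.7428−28.0917) = 0.0000. V = [p*·0.0000 + (1−p*)·0.0000]/1.07 = 0.0000. B = V − Δ·S = 0.0000.
(3,1): S=62.4897. Δ = (V_up−V_dn)/(S_up−S_dn) = (11.7338−0.0000)/(68.1138−43.7428) = 0.4815. V = [p*·11.7338 + (1−p*)·0.0000]/1.07 = 10.4038. B = V − Δ·S = -19.6828.
(3,2): S=97.3054. Δ = (V_up−V_dn)/(S_up−S_dn) = (49.6829−11.7338)/(106.0629−68.1138) = 1.0000. V = [p*·49.6829 + (1−p*)·11.7338]/1.07 = 44.6138. B = V − Δ·S = -52.6916.
(3,3): S=151.5184. Δ = (V_up−V_dn)/(S_up−S_dn) = (108.7750−49.6829)/(165.1550−106.0629) = 1.0000. V = [p*·108.7750 + (1−p*)·49.6829]/1.07 = 98.8268. B = V − Δ·S = -52.6916.
(2,0): S=57.3300. Δ = (V_up−V_dn)/(S_up−S_dn) = (10.4038−0.0000)/(62.4897−40.1310) = 0.4653. V = [p*·10.4038 + (1−p*)·0.0000]/1.07 = 9.2245. B = V − Δ·S = -17.4518.
(2,1): S=89.2710. Δ = (V_up−V_dn)/(S_up−S_dn) = (44.6138−10.4038)/(97.3054−62.4897) = 0.9826. V = [p*·44.6138 + (1−p*)·10.4038]/1.07 = 40.0556. B = V − Δ·S = -47.6625.
(2,2): S=139.0077. Δ = (V_up−V_dn)/(S_up−S_dn) = (98.8268−44.6138)/(151.5184−97.3054) = 1.0000. V = [p*·98.8268 + (1−p*)·44.6138]/1.07 = 89.7632. B = V − Δ·S = -49.2445.
(1,0): S=81.9000. Δ = (V_up−V_dn)/(S_up−S_dn) = (40.0556−9.2245)/(89.2710−57.3300) = 0.9652. V = [p*·40.0556 + (1−p*)·9.2245]/1.07 = 35.9575. B = V − Δ·S = -43.0964.
(1,1): S=127.5300. Δ = (V_up−V_dn)/(S_up−S_dn) = (89.7632−40.0556)/(139.0077−89.2710) = 0.9994. V = [p*·89.7632 + (1−p*)·40.0556]/1.07 = 81.5085. B = V − Δ·S = -45.9471.
(0,0): S=117.0000. Δ = (V_up−V_dn)/(S_up−S_dn) = (81.5085−35.9575)/(127.5300−81.9000) = 0.9983. V = [p*·81.5085 + (1−p*)·35.9575]/1.07 = 73.9931. B = V − Δ·S = -42.8045.
Each (Δ,B) replicates both successor values, so the strategy is self-financing and V0 is arbitrage-free.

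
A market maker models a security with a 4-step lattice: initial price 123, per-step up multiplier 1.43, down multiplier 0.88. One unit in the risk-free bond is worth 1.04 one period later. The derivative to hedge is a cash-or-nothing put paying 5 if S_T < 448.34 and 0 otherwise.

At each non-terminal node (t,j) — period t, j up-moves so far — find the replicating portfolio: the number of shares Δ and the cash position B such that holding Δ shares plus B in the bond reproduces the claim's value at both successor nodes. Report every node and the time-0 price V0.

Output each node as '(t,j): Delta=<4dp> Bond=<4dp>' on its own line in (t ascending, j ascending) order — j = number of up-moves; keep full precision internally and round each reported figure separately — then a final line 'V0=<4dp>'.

Risk-neutral probability p* = (R−d)/(u−d) = (1.04−0.88)/(1.43−0.88) = 0.2909.
Terminal payoffs: V(4,0)=5.0000, V(4,1)=5.0000, V(4,2)=5.0000, V(4,3)=5.0000, V(4,4)=0.0000
(3,0): S=83.8211. Δ = (V_up−V_dn)/(S_up−S_dn) = (5.0000−5.0000)/(119.8641−73.7625) = 0.0000. V = [p*·5.0000 + (1−p*)·5.0000]/1.04 = 4.8077. B = V − Δ·S = 4.8077.
(3,1): S=136.2092. Δ = (V_up−V_dn)/(S_up−S_dn) = (5.0000−5.0000)/(194.7792−119.8641) = 0.0000. V = [p*·5.0000 + (1−p*)·5.0000]/1.04 = 4.8077. B = V − Δ·S = 4.8077.
(3,2): S=221.3400. Δ = (V_up−V_dn)/(S_up−S_dn) = (5.0000−5.0000)/(316.5162−194.7792) = 0.0000. V = [p*·5.0000 + (1−p*)·5.0000]/1.04 = 4.8077. B = V − Δ·S = 4.8077.
(3,3): S=359.6775. Δ = (V_up−V_dn)/(S_up−S_dn) = (0.0000−5.0000)/(514.3388−316.5162) = -0.0253. V = [p*·0.0000 + (1−p*)·5.0000]/1.04 = 3.4091. B = V − Δ·S = 12.5000.
(2,0): S=95.2512. Δ = (V_up−V_dn)/(S_up−S_dn) = (4.8077−4.8077)/(136.2092−83.8211) = 0.0000. V = [p*·4.8077 + (1−p*)·4.8077]/1.04 = 4.6228. B = V − Δ·S = 4.6228.
(2,1): S=154.7832. Δ = (V_up−V_dn)/(S_up−S_dn) = (4.8077−4.8077)/(221.3400−136.2092) = 0.0000. V = [p*·4.8077 + (1−p*)·4.8077]/1.04 = 4.6228. B = V − Δ·S = 4.6228.
(2,2): S=251.5227. Δ = (V_up−V_dn)/(S_up−S_dn) = (3.4091−4.8077)/(359.6775−221.3400) = -0.0101. V = [p*·3.4091 + (1−p*)·4.8077]/1.04 = 4.2316. B = V − Δ·S = 6.7745.
(1,0): S=108.2400. Δ = (V_up−V_dn)/(S_up−S_dn) = (4.6228−4.6228)/(154.7832−95.2512) = 0.0000. V = [p*·4.6228 + (1−p*)·4.6228]/1.04 = 4.4450. B = V − Δ·S = 4.4450.
(1,1): S=175.8900. Δ = (V_up−V_dn)/(S_up−S_dn) = (4.2316−4.6228)/(251.5227−154.7832) = -0.0040. V = [p*·4.2316 + (1−p*)·4.6228]/1.04 = 4.3356. B = V − Δ·S = 5.0469.
(0,0): S=123.0000. Δ = (V_up−V_dn)/(S_up−S_dn) = (4.3356−4.4450)/(175.8900−108.2400) = -0.0016. V = [p*·4.3356 + (1−p*)·4.4450]/1.04 = 4.2434. B = V − Δ·S = 4.4424.
Check: Δ(0,0)·S0 + B(0,0) = 4.2434 = V0.

(0,0): Delta=-0.0016 Bond=4.4424
(1,0): Delta=0.0000 Bond=4.4450
(1,1): Delta=-0.0040 Bond=5.0469
(2,0): Delta=0.0000 Bond=4.6228
(2,1): Delta=0.0000 Bond=4.6228
(2,2): Delta=-0.0101 Bond=6.7745
(3,0): Delta=0.0000 Bond=4.8077
(3,1): Delta=0.0000 Bond=4.8077
(3,2): Delta=0.0000 Bond=4.8077
(3,3): Delta=-0.0253 Bond=12.5000
V0=4.2434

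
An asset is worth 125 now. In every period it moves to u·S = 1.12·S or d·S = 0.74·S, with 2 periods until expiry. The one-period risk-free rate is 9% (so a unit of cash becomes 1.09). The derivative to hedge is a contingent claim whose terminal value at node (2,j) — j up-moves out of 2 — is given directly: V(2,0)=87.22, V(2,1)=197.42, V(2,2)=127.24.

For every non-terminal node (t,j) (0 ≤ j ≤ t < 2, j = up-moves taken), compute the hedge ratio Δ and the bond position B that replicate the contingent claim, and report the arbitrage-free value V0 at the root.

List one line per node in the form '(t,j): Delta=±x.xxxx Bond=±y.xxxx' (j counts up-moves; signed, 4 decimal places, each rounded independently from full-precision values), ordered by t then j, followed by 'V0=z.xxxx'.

(0,0): Delta=-1.0804 Bond=250.5301
(1,0): Delta=3.1351 Bond=-116.8624
(1,1): Delta=-1.3192 Bond=306.5012
V0=115.4758

Since d<R<u, set p* = (R−d)/(u−d) = 0.9211; price each node as the discounted p*-expectation of its children.
Payoff layer (t=2): V(2,0)=87.2200, V(2,1)=197.4200, V(2,2)=127.2400
Node (1,0) S=92.5000: V=(p*·197.4200+(1−p*)·87.2200)/1.09=173.1376; Δ=(197.4200−87.2200)/(103.6000−68.4500)=3.1351; B=V−Δ·S=-116.8624
Node (1,1) S=140.0000: V=(p*·127.2400+(1−p*)·197.4200)/1.09=121.8170; Δ=(127.2400−197.4200)/(156.8000−103.6000)=-1.3192; B=V−Δ·S=306.5012
Node (0,0) S=125.0000: V=(p*·121.8170+(1−p*)·173.1376)/1.09=115.4758; Δ=(121.8170−173.1376)/(140.0000−92.5000)=-1.0804; B=V−Δ·S=250.5301
The time-0 hedge costs 115.4758, which is the no-arbitrage price.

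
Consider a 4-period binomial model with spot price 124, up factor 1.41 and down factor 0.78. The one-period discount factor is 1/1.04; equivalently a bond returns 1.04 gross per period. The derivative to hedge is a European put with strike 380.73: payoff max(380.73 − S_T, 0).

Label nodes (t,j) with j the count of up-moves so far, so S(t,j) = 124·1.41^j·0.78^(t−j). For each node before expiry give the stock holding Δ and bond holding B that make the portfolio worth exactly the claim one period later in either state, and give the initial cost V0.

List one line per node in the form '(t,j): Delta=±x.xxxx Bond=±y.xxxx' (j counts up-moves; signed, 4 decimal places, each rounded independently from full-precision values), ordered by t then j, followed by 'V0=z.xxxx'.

(0,0): Delta=-0.9125 Bond=317.3124
(1,0): Delta=-1.0000 Bond=338.4676
(1,1): Delta=-0.8436 Bond=317.9617
(2,0): Delta=-1.0000 Bond=352.0063
(2,1): Delta=-1.0000 Bond=352.0063
(2,2): Delta=-0.7205 Bond=300.3315
(3,0): Delta=-1.0000 Bond=366.0865
(3,1): Delta=-1.0000 Bond=366.0865
(3,2): Delta=-1.0000 Bond=366.0865
(3,3): Delta=-0.5005 Bond=235.8661
V0=204.1620

Since d<R<u, set p* = (R−d)/(u−d) = 0.4127; price each node as the discounted p*-expectation of its children.
Terminal values V(4,·): V(4,0)=334.8313, V(4,1)=297.7593, V(4,2)=230.7446, V(4,3)=109.6025, V(4,4)=0.0000
(3,0): S=58.8444. Δ = (V_up−V_dn)/(S_up−S_dn) = (297.7593−334.8313)/(82.9707−45.8987) = -1.0000. V = [p*·297.7593 + (1−p*)·334.8313]/1.04 = 307.2421. B = V − Δ·S = 366.0865.
(3,1): S=106.3727. Δ = (V_up−V_dn)/(S_up−S_dn) = (230.7446−297.7593)/(149.9854−82.9707) = -1.0000. V = [p*·230.7446 + (1−p*)·297.7593]/1.04 = 259.7139. B = V − Δ·S = 366.0865.
(3,2): S=192.2890. Δ = (V_up−V_dn)/(S_up−S_dn) = (109.6025−230.7446)/(271.1275−149.9854) = -1.0000. V = [p*·109.6025 + (1−p*)·230.7446]/1.04 = 173.7975. B = V − Δ·S = 366.0865.
(3,3): S=347.5994. Δ = (V_up−V_dn)/(S_up−S_dn) = (0.0000−109.6025)/(490.1152−271.1275) = -0.5005. V = [p*·0.0000 + (1−p*)·109.6025]/1.04 = 61.8939. B = V − Δ·S = 235.8661.
(2,0): S=75.4416. Δ = (V_up−V_dn)/(S_up−S_dn) = (259.7139−307.2421)/(106.3727−58.8444) = -1.0000. V = [p*·259.7139 + (1−p*)·307.2421]/1.04 = 276.5647. B = V − Δ·S = 352.0063.
(2,1): S=136.3752. Δ = (V_up−V_dn)/(S_up−S_dn) = (173.7975−259.7139)/(192.2890−106.3727) = -1.0000. V = [p*·173.7975 + (1−p*)·259.7139]/1.04 = 215.6311. B = V − Δ·S = 352.0063.
(2,2): S=246.5244. Δ = (V_up−V_dn)/(S_up−S_dn) = (61.8939−173.7975)/(347.5994−192.2890) = -0.7205. V = [p*·61.8939 + (1−p*)·173.7975]/1.04 = 122.7068. B = V − Δ·S = 300.3315.
(1,0): S=96.7200. Δ = (V_up−V_dn)/(S_up−S_dn) = (215.6311−276.5647)/(136.3752−75.4416) = -1.0000. V = [p*·215.6311 + (1−p*)·276.5647]/1.04 = 241.7476. B = V − Δ·S = 338.4676.
(1,1): S=174.8400. Δ = (V_up−V_dn)/(S_up−S_dn) = (122.7068−215.6311)/(246.5244−136.3752) = -0.8436. V = [p*·122.7068 + (1−p*)·215.6311]/1.04 = 170.4629. B = V − Δ·S = 317.9617.
(0,0): S=124.0000. Δ = (V_up−V_dn)/(S_up−S_dn) = (170.4629−241.7476)/(174.8400−96.7200) = -0.9125. V = [p*·170.4629 + (1−p*)·241.7476]/1.04 = 204.1620. B = V − Δ·S = 317.3124.
The time-0 hedge costs 204.1620, which is the no-arbitrage price.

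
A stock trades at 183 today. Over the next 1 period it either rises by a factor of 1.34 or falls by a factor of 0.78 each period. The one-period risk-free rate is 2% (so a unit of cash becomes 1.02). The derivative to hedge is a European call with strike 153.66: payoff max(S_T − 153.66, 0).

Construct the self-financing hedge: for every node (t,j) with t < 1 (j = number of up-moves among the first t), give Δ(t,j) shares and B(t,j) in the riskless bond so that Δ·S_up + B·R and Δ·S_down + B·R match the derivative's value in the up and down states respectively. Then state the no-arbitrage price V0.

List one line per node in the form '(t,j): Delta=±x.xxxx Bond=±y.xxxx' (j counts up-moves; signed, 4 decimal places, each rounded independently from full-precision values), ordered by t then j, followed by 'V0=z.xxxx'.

(0,0): Delta=0.8934 Bond=-125.0294
V0=38.4706

Risk-neutral probability p* = (R−d)/(u−d) = (1.02−0.78)/(1.34−0.78) = 0.4286.
At expiry t=1: V(1,0)=0.0000, V(1,1)=91.5600
Node (0,0) S=183.0000: V=(p*·91.5600+(1−p*)·0.0000)/1.02=38.4706; Δ=(91.5600−0.0000)/(245.2200−142.7400)=0.8934; B=V−Δ·S=-125.0294
Each (Δ,B) replicates both successor values, so the strategy is self-financing and V0 is arbitrage-free.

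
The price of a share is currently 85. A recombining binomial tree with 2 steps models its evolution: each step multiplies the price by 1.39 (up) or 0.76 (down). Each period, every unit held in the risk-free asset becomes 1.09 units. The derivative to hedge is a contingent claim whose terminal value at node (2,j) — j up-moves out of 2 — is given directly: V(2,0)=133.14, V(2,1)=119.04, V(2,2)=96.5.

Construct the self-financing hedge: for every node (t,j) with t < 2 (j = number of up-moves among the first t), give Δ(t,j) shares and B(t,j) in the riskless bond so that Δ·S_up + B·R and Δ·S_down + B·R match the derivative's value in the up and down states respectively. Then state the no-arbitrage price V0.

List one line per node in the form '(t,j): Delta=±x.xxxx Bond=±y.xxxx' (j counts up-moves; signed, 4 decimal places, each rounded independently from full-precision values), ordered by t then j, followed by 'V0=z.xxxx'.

Since d<R<u, set p* = (R−d)/(u−d) = 0.5238; price each node as the discounted p*-expectation of its children.
Payoff layer (t=2): V(2,0)=133.1400, V(2,1)=119.0400, V(2,2)=96.5000
(1,0): S=64.6000. Δ = (V_up−V_dn)/(S_up−S_dn) = (119.0400−133.1400)/(89.7940−49.0960) = -0.3465. V = [p*·119.0400 + (1−p*)·133.1400]/1.09 = 115.3709. B = V − Δ·S = 137.7519.
(1,1): S=118.1500. Δ = (V_up−V_dn)/(S_up−S_dn) = (96.5000−119.0400)/(164.2285−89.7940) = -0.3028. V = [p*·96.5000 + (1−p*)·119.0400]/1.09 = 98.3792. B = V − Δ·S = 134.1570.
(0,0): S=85.0000. Δ = (V_up−V_dn)/(S_up−S_dn) = (98.3792−115.3709)/(118.1500−64.6000) = -0.3173. V = [p*·98.3792 + (1−p*)·115.3709]/1.09 = 97.6793. B = V − Δ·S = 124.6503.
The time-0 hedge costs 97.6793, which is the no-arbitrage price.

(0,0): Delta=-0.3173 Bond=124.6503
(1,0): Delta=-0.3465 Bond=137.7519
(1,1): Delta=-0.3028 Bond=134.1570
V0=97.6793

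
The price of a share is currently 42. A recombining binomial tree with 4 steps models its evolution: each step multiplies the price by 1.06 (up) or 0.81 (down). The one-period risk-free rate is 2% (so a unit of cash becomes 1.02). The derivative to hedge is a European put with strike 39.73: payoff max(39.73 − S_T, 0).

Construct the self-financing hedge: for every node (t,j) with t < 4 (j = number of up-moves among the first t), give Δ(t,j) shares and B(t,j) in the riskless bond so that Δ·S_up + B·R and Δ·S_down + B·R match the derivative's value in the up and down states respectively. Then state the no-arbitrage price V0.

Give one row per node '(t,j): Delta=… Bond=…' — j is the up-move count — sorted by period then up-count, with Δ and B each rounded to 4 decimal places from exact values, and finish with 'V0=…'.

(0,0): Delta=-0.3108 Bond=14.1503
(1,0): Delta=-0.9371 Bond=35.7401
(1,1): Delta=-0.2197 Bond=10.3749
(2,0): Delta=-1.0000 Bond=38.1872
(2,1): Delta=-0.9280 Bond=36.1249
(2,2): Delta=-0.1166 Bond=5.7171
(3,0): Delta=-1.0000 Bond=38.9510
(3,1): Delta=-1.0000 Bond=38.9510
(3,2): Delta=-0.9175 Bond=36.4468
(3,3): Delta=0.0000 Bond=0.0000
V0=1.0953

Since d<R<u, set p* = (R−d)/(u−d) = 0.8400; price each node as the discounted p*-expectation of its children.
Payoff layer (t=4): V(4,0)=21.6504, V(4,1)=16.0702, V(4,2)=8.7679, V(4,3)=0.0000, V(4,4)=0.0000
  t=3,j=0: stock 22.3205 → up 23.6598 (V=16.0702), down 18.0796 (V=21.6504). Price 16.6305; hedge Δ=-1.0000, bond B=38.9510.
  t=3,j=1: stock 29.2096 → up 30.9621 (V=8.7679), down 23.6598 (V=16.0702). Price 9.7414; hedge Δ=-1.0000, bond B=38.9510.
  t=3,j=2: stock 38.2249 → up 40.5184 (V=0.0000), down 30.9621 (V=8.7679). Price 1.3753; hedge Δ=-0.9175, bond B=36.4468.
  t=3,j=3: stock 50.0227 → up 53.0240 (V=0.0000), down 40.5184 (V=0.0000). Price 0.0000; hedge Δ=0.0000, bond B=0.0000.
  t=2,j=0: stock 27.5562 → up 29.2096 (V=9.7414), down 22.3205 (V=16.6305). Price 10.6310; hedge Δ=-1.0000, bond B=38.1872.
  t=2,j=1: stock 36.0612 → up 38.2249 (V=1.3753), down 29.2096 (V=9.7414). Price 2.6607; hedge Δ=-0.9280, bond B=36.1249.
  t=2,j=2: stock 47.1912 → up 50.0227 (V=0.0000), down 38.2249 (V=1.3753). Price 0.2157; hedge Δ=-0.1166, bond B=5.7171.
  t=1,j=0: stock 34.0200 → up 36.0612 (V=2.6607), down 27.5562 (V=10.6310). Price 3.8588; hedge Δ=-0.9371, bond B=35.7401.
  t=1,j=1: stock 44.5200 → up 47.1912 (V=0.2157), down 36.0612 (V=2.6607). Price 0.5950; hedge Δ=-0.2197, bond B=10.3749.
  t=0,j=0: stock 42.0000 → up 44.5200 (V=0.5950), down 34.0200 (V=3.8588). Price 1.0953; hedge Δ=-0.3108, bond B=14.1503.
Root portfolio cost Δ·42+B reproduces V0=1.0953.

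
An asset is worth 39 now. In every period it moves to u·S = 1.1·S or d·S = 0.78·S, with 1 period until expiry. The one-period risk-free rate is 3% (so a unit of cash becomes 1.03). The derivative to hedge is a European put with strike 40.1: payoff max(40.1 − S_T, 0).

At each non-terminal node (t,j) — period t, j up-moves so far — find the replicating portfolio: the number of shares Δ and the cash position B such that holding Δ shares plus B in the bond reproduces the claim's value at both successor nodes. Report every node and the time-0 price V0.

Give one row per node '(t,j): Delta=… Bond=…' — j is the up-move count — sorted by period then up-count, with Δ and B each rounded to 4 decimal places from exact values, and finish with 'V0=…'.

(0,0): Delta=-0.7756 Bond=32.3058
V0=2.0558

The replicating-portfolio and risk-neutral prices coincide; use p* = (1.03−0.78)/(1.1−0.78) = 0.7812 for the latter.
Payoff layer (t=1): V(1,0)=9.6800, V(1,1)=0.0000
(0,0): S=39.0000. Δ = (V_up−V_dn)/(S_up−S_dn) = (0.0000−9.6800)/(42.9000−30.4200) = -0.7756. V = [p*·0.0000 + (1−p*)·9.6800]/1.03 = 2.0558. B = V − Δ·S = 32.3058.
Self-financing check: at every node Δ·S+B equals the discounted successor values.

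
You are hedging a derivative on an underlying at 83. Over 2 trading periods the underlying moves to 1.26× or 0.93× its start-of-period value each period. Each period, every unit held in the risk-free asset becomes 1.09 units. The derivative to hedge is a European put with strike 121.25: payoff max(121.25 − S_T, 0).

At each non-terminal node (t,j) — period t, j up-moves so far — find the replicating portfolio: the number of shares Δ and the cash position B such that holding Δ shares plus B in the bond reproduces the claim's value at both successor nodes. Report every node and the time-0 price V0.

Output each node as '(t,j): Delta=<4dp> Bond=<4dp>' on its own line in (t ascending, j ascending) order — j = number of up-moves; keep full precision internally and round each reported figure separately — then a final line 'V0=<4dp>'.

(0,0): Delta=-0.8291 Bond=89.9541
(1,0): Delta=-1.0000 Bond=111.2385
(1,1): Delta=-0.6952 Bond=84.0371
V0=21.1353

Risk-neutral probability p* = (R−d)/(u−d) = (1.09−0.93)/(1.26−0.93) = 0.4848.
Terminal values V(2,·): V(2,0)=49.4633, V(2,1)=23.9906, V(2,2)=0.0000
(1,0): S=77.1900. Δ = (V_up−V_dn)/(S_up−S_dn) = (23.9906−49.4633)/(97.2594−71.7867) = -1.0000. V = [p*·23.9906 + (1−p*)·49.4633]/1.09 = 34.0485. B = V − Δ·S = 111.2385.
(1,1): S=104.5800. Δ = (V_up−V_dn)/(S_up−S_dn) = (0.0000−23.9906)/(131.7708−97.2594) = -0.6952. V = [p*·0.0000 + (1−p*)·23.9906]/1.09 = 11.3383. B = V − Δ·S = 84.0371.
(0,0): S=83.0000. Δ = (V_up−V_dn)/(S_up−S_dn) = (11.3383−34.0485)/(104.5800−77.1900) = -0.8291. V = [p*·11.3383 + (1−p*)·34.0485]/1.09 = 21.1353. B = V − Δ·S = 89.9541.
The time-0 hedge costs 21.1353, which is the no-arbitrage price.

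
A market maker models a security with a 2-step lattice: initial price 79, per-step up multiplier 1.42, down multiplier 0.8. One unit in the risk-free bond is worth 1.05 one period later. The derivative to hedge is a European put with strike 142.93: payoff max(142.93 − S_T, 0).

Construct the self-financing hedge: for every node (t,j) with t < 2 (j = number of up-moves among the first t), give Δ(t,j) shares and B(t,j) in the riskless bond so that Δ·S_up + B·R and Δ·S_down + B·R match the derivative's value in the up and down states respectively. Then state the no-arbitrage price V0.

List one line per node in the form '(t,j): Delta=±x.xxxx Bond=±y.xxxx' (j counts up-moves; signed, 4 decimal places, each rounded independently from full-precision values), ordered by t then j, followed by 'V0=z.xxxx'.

(0,0): Delta=-0.8717 Bond=121.9185
(1,0): Delta=-1.0000 Bond=136.1238
(1,1): Delta=-0.7647 Bond=116.0125
V0=53.0552

Risk-neutral probability p* = (R−d)/(u−d) = (1.05−0.8)/(1.42−0.8) = 0.4032.
Payoff layer (t=2): V(2,0)=92.3700, V(2,1)=53.1860, V(2,2)=0.0000
(1,0): S=63.2000. Δ = (V_up−V_dn)/(S_up−S_dn) = (53.1860−92.3700)/(89.7440−50.5600) = -1.0000. V = [p*·53.1860 + (1−p*)·92.3700]/1.05 = 72.9238. B = V − Δ·S = 136.1238.
(1,1): S=112.1800. Δ = (V_up−V_dn)/(S_up−S_dn) = (0.0000−53.1860)/(159.2956−89.7440) = -0.7647. V = [p*·0.0000 + (1−p*)·53.1860]/1.05 = 30.2286. B = V − Δ·S = 116.0125.
(0,0): S=79.0000. Δ = (V_up−V_dn)/(S_up−S_dn) = (30.2286−72.9238)/(112.1800−63.2000) = -0.8717. V = [p*·30.2286 + (1−p*)·72.9238]/1.05 = 53.0552. B = V − Δ·S = 121.9185.
Each (Δ,B) replicates both successor values, so the strategy is self-financing and V0 is arbitrage-free.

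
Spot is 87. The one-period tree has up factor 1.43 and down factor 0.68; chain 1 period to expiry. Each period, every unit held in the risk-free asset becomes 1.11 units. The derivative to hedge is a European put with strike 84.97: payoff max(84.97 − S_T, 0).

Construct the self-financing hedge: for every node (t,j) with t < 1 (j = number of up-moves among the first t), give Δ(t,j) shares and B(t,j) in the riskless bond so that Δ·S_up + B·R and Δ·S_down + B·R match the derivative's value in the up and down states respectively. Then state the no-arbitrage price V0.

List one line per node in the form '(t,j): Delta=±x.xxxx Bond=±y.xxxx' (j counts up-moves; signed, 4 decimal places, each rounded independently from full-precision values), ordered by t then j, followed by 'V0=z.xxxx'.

(0,0): Delta=-0.3956 Bond=44.3343
V0=9.9210

Under the risk-neutral measure, an up-move has probability p* = (R−d)/(u−d) = 0.5733 and values discount at R = 1.11.
Terminal values V(1,·): V(1,0)=25.8100, V(1,1)=0.0000
  t=0,j=0: stock 87.0000 → up 124.4100 (V=0.0000), down 59.1600 (V=25.8100). Price 9.9210; hedge Δ=-0.3956, bond B=44.3343.
Root portfolio cost Δ·87+B reproduces V0=9.9210.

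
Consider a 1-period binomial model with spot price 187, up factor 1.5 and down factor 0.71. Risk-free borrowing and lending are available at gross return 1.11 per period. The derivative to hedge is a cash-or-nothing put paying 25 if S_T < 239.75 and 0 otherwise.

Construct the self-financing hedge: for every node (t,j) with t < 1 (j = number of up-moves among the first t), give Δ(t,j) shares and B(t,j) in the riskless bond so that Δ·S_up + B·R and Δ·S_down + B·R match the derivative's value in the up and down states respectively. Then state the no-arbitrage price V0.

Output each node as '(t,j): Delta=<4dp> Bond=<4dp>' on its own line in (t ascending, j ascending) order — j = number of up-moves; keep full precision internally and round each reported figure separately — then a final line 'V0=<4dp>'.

No-arbitrage ⇒ martingale measure with p* = (R−d)/(u−d) = 0.5063.
Terminal values V(1,·): V(1,0)=25.0000, V(1,1)=0.0000
Node (0,0) S=187.0000: V=(p*·0.0000+(1−p*)·25.0000)/1.11=11.1187; Δ=(0.0000−25.0000)/(280.5000−132.7700)=-0.1692; B=V−Δ·S=42.7643
Each (Δ,B) replicates both successor values, so the strategy is self-financing and V0 is arbitrage-free.

(0,0): Delta=-0.1692 Bond=42.7643
V0=11.1187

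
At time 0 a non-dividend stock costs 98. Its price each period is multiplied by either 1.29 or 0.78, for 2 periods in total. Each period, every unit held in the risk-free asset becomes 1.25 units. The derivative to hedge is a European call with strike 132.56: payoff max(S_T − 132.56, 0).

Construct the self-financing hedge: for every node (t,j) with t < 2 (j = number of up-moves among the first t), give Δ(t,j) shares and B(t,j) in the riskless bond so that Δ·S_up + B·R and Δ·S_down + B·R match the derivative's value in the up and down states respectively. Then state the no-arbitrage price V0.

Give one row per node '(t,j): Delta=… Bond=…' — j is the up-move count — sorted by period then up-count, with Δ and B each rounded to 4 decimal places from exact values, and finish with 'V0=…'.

(0,0): Delta=0.4502 Bond=-27.5323
(1,0): Delta=0.0000 Bond=0.0000
(1,1): Delta=0.4734 Bond=-37.3443
V0=16.5900

Since d<R<u, set p* = (R−d)/(u−d) = 0.9216; price each node as the discounted p*-expectation of its children.
Terminal values V(2,·): V(2,0)=0.0000, V(2,1)=0.0000, V(2,2)=30.5218
Node (1,0) S=76.4400: V=(p*·0.0000+(1−p*)·0.0000)/1.25=0.0000; Δ=(0.0000−0.0000)/(98.6076−59.6232)=0.0000; B=V−Δ·S=0.0000
Node (1,1) S=126.4200: V=(p*·30.5218+(1−p*)·0.0000)/1.25=22.5023; Δ=(30.5218−0.0000)/(163.0818−98.6076)=0.4734; B=V−Δ·S=-37.3443
Node (0,0) S=98.0000: V=(p*·22.5023+(1−p*)·0.0000)/1.25=16.5900; Δ=(22.5023−0.0000)/(126.4200−76.4400)=0.4502; B=V−Δ·S=-27.5323
Self-financing check: at every node Δ·S+B equals the discounted successor values.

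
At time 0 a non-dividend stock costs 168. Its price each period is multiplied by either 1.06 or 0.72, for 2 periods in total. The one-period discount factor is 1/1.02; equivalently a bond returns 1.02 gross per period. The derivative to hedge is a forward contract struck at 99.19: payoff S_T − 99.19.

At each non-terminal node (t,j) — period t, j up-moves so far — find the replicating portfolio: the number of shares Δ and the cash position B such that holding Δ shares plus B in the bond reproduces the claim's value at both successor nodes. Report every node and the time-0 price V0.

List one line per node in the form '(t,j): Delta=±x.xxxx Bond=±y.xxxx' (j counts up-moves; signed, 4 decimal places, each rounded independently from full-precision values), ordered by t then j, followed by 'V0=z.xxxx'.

(0,0): Delta=1.0000 Bond=-95.3383
(1,0): Delta=1.0000 Bond=-97.2451
(1,1): Delta=1.0000 Bond=-97.2451
V0=72.6617

Since d<R<u, set p* = (R−d)/(u−d) = 0.8824; price each node as the discounted p*-expectation of its children.
Terminal values V(2,·): V(2,0)=-12.0988, V(2,1)=29.0276, V(2,2)=89.5748
Node (1,0) S=120.9600: V=(p*·29.0276+(1−p*)·-12.0988)/1.02=23.7149; Δ=(29.0276−-12.0988)/(128.2176−87.0912)=1.0000; B=V−Δ·S=-97.2451
Node (1,1) S=178.0800: V=(p*·89.5748+(1−p*)·29.0276)/1.02=80.8349; Δ=(89.5748−29.0276)/(188.7648−128.2176)=1.0000; B=V−Δ·S=-97.2451
Node (0,0) S=168.0000: V=(p*·80.8349+(1−p*)·23.7149)/1.02=72.6617; Δ=(80.8349−23.7149)/(178.0800−120.9600)=1.0000; B=V−Δ·S=-95.3383
Self-financing check: at every node Δ·S+B equals the discounted successor values.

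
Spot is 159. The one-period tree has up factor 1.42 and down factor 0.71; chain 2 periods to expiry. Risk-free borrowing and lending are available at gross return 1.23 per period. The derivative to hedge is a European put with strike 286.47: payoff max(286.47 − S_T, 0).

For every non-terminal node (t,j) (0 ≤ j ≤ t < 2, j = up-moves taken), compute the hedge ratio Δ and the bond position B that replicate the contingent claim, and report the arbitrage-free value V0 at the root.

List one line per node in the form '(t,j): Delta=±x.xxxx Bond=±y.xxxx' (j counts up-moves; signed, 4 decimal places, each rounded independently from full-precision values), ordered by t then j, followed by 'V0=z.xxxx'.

(0,0): Delta=-0.8199 Bond=172.8256
(1,0): Delta=-1.0000 Bond=232.9024
(1,1): Delta=-0.7870 Bond=205.1483
V0=42.4551

Under the risk-neutral measure, an up-move has probability p* = (R−d)/(u−d) = 0.7324 and values discount at R = 1.23.
At expiry t=2: V(2,0)=206.3181, V(2,1)=126.1662, V(2,2)=0.0000
Node (1,0) S=112.8900: V=(p*·126.1662+(1−p*)·206.3181)/1.23=120.0124; Δ=(126.1662−206.3181)/(160.3038−80.1519)=-1.0000; B=V−Δ·S=232.9024
Node (1,1) S=225.7800: V=(p*·0.0000+(1−p*)·126.1662)/1.23=27.4494; Δ=(0.0000−126.1662)/(320.6076−160.3038)=-0.7870; B=V−Δ·S=205.1483
Node (0,0) S=159.0000: V=(p*·27.4494+(1−p*)·120.0124)/1.23=42.4551; Δ=(27.4494−120.0124)/(225.7800−112.8900)=-0.8199; B=V−Δ·S=172.8256
Root portfolio cost Δ·159+B reproduces V0=42.4551.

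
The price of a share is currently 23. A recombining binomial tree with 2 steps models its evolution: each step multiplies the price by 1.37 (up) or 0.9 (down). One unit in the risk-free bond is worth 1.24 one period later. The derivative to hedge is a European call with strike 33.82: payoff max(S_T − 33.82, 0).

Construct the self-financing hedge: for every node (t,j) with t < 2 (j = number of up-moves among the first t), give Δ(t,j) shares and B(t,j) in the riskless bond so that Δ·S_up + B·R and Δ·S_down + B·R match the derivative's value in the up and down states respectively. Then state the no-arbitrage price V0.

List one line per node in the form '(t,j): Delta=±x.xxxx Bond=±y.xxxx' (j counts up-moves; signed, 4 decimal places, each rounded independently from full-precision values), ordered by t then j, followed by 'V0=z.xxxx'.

No-arbitrage ⇒ martingale measure with p* = (R−d)/(u−d) = 0.7234.
Payoff layer (t=2): V(2,0)=0.0000, V(2,1)=0.0000, V(2,2)=9.3487
Node (1,0) S=20.7000: V=(p*·0.0000+(1−p*)·0.0000)/1.24=0.0000; Δ=(0.0000−0.0000)/(28.3590−18.6300)=0.0000; B=V−Δ·S=0.0000
Node (1,1) S=31.5100: V=(p*·9.3487+(1−p*)·0.0000)/1.24=5.4539; Δ=(9.3487−0.0000)/(43.1687−28.3590)=0.6313; B=V−Δ·S=-14.4369
Node (0,0) S=23.0000: V=(p*·5.4539+(1−p*)·0.0000)/1.24=3.1818; Δ=(5.4539−0.0000)/(31.5100−20.7000)=0.5045; B=V−Δ·S=-8.4224
Each (Δ,B) replicates both successor values, so the strategy is self-financing and V0 is arbitrage-free.

(0,0): Delta=0.5045 Bond=-8.4224
(1,0): Delta=0.0000 Bond=0.0000
(1,1): Delta=0.6313 Bond=-14.4369
V0=3.1818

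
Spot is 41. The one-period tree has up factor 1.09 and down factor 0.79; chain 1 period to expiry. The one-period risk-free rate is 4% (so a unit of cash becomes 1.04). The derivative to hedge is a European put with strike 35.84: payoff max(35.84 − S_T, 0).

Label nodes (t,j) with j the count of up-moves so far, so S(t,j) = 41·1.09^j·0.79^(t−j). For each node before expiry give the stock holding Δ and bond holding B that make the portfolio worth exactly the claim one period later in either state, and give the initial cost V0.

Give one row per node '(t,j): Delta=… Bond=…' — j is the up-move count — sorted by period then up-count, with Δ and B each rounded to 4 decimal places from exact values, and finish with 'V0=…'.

The replicating-portfolio and risk-neutral prices coincide; use p* = (1.04−0.79)/(1.09−0.79) = 0.8333 for the latter.
Terminal values V(1,·): V(1,0)=3.4500, V(1,1)=0.0000
Node (0,0) S=41.0000: V=(p*·0.0000+(1−p*)·3.4500)/1.04=0.5529; Δ=(0.0000−3.4500)/(44.6900−32.3900)=-0.2805; B=V−Δ·S=12.0529
The time-0 hedge costs 0.5529, which is the no-arbitrage price.

(0,0): Delta=-0.2805 Bond=12.0529
V0=0.5529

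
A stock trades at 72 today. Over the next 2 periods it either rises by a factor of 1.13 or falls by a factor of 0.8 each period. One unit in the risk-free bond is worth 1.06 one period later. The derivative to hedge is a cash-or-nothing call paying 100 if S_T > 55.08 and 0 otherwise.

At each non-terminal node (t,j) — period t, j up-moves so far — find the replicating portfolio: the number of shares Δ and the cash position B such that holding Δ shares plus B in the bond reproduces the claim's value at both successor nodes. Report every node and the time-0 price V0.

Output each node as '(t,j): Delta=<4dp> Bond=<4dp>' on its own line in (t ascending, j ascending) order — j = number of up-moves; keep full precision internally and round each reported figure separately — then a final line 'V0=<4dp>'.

Since d<R<u, set p* = (R−d)/(u−d) = 0.7879; price each node as the discounted p*-expectation of its children.
At expiry t=2: V(2,0)=0.0000, V(2,1)=100.0000, V(2,2)=100.0000
Node (1,0) S=57.6000: V=(p*·100.0000+(1−p*)·0.0000)/1.06=74.3282; Δ=(100.0000−0.0000)/(65.0880−46.0800)=5.2609; B=V−Δ·S=-228.7021
Node (1,1) S=81.3600: V=(p*·100.0000+(1−p*)·100.0000)/1.06=94.3396; Δ=(100.0000−100.0000)/(91.9368−65.0880)=0.0000; B=V−Δ·S=94.3396
Node (0,0) S=72.0000: V=(p*·94.3396+(1−p*)·74.3282)/1.06=84.9951; Δ=(94.3396−74.3282)/(81.3600−57.6000)=0.8422; B=V−Δ·S=24.3544
Each (Δ,B) replicates both successor values, so the strategy is self-financing and V0 is arbitrage-free.

(0,0): Delta=0.8422 Bond=24.3544
(1,0): Delta=5.2609 Bond=-228.7021
(1,1): Delta=0.0000 Bond=94.3396
V0=84.9951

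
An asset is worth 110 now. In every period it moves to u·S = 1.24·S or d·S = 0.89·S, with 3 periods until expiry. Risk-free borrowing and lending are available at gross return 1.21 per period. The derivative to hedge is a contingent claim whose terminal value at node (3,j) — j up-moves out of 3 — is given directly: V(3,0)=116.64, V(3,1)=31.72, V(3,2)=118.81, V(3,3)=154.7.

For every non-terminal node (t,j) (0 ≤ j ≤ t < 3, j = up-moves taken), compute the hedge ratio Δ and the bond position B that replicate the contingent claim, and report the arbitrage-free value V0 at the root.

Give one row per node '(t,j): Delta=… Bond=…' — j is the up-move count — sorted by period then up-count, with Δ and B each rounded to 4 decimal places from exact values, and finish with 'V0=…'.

Since d<R<u, set p* = (R−d)/(u−d) = 0.9143; price each node as the discounted p*-expectation of its children.
Terminal values V(3,·): V(3,0)=116.6400, V(3,1)=31.7200, V(3,2)=118.8100, V(3,3)=154.7000
(2,0): S=87.1310. Δ = (V_up−V_dn)/(S_up−S_dn) = (31.7200−116.6400)/(108.0424−77.5466) = -2.7846. V = [p*·31.7200 + (1−p*)·116.6400]/1.21 = 32.2305. B = V − Δ·S = 274.8590.
(2,1): S=121.3960. Δ = (V_up−V_dn)/(S_up−S_dn) = (118.8100−31.7200)/(150.5310−108.0424) = 2.0497. V = [p*·118.8100 + (1−p*)·31.7200]/1.21 = 92.0208. B = V − Δ·S = -156.8078.
(2,2): S=169.1360. Δ = (V_up−V_dn)/(S_up−S_dn) = (154.7000−118.8100)/(209.7286−150.5310) = 0.6063. V = [p*·154.7000 + (1−p*)·118.8100]/1.21 = 125.3089. B = V − Δ·S = 22.7660.
(1,0): S=97.9000. Δ = (V_up−V_dn)/(S_up−S_dn) = (92.0208−32.2305)/(121.3960−87.1310) = 1.7449. V = [p*·92.0208 + (1−p*)·32.2305]/1.21 = 71.8148. B = V − Δ·S = -99.0147.
(1,1): S=136.4000. Δ = (V_up−V_dn)/(S_up−S_dn) = (125.3089−92.0208)/(169.1360−121.3960) = 0.6973. V = [p*·125.3089 + (1−p*)·92.0208]/1.21 = 101.2030. B = V − Δ·S = 6.0942.
(0,0): S=110.0000. Δ = (V_up−V_dn)/(S_up−S_dn) = (101.2030−71.8148)/(136.4000−97.9000) = 0.7633. V = [p*·101.2030 + (1−p*)·71.8148]/1.21 = 81.5570. B = V − Δ·S = -2.4092.
Each (Δ,B) replicates both successor values, so the strategy is self-financing and V0 is arbitrage-free.

(0,0): Delta=0.7633 Bond=-2.4092
(1,0): Delta=1.7449 Bond=-99.0147
(1,1): Delta=0.6973 Bond=6.0942
(2,0): Delta=-2.7846 Bond=274.8590
(2,1): Delta=2.0497 Bond=-156.8078
(2,2): Delta=0.6063 Bond=22.7660
V0=81.5570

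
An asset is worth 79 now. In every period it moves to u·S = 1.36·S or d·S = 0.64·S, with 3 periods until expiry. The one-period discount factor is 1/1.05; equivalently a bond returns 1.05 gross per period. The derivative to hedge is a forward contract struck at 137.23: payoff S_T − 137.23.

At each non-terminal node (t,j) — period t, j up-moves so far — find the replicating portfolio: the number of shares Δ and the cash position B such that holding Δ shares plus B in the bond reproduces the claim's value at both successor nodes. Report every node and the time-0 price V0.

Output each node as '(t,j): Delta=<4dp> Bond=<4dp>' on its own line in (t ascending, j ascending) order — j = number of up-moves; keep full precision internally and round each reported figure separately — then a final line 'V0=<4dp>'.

The replicating-portfolio and risk-neutral prices coincide; use p* = (1.05−0.64)/(1.36−0.64) = 0.5694 for the latter.
Terminal payoffs: V(3,0)=-116.5206, V(3,1)=-93.2226, V(3,2)=-43.7142, V(3,3)=61.4910
  t=2,j=0: stock 32.3584 → up 44.0074 (V=-93.2226), down 20.7094 (V=-116.5206). Price -98.3368; hedge Δ=1.0000, bond B=-130.6952.
  t=2,j=1: stock 68.7616 → up 93.5158 (V=-43.7142), down 44.0074 (V=-93.2226). Price -61.9336; hedge Δ=1.0000, bond B=-130.6952.
  t=2,j=2: stock 146.1184 → up 198.7210 (V=61.4910), down 93.5158 (V=-43.7142). Price 15.4232; hedge Δ=1.0000, bond B=-130.6952.
  t=1,j=0: stock 50.5600 → up 68.7616 (V=-61.9336), down 32.3584 (V=-98.3368). Price -73.9117; hedge Δ=1.0000, bond B=-124.4717.
  t=1,j=1: stock 107.4400 → up 146.1184 (V=15.4232), down 68.7616 (V=-61.9336). Price -17.0317; hedge Δ=1.0000, bond B=-124.4717.
  t=0,j=0: stock 79.0000 → up 107.4400 (V=-17.0317), down 50.5600 (V=-73.9117). Price -39.5444; hedge Δ=1.0000, bond B=-118.5444.
Self-financing check: at every node Δ·S+B equals the discounted successor values.

(0,0): Delta=1.0000 Bond=-118.5444
(1,0): Delta=1.0000 Bond=-124.4717
(1,1): Delta=1.0000 Bond=-124.4717
(2,0): Delta=1.0000 Bond=-130.6952
(2,1): Delta=1.0000 Bond=-130.6952
(2,2): Delta=1.0000 Bond=-130.6952
V0=-39.5444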